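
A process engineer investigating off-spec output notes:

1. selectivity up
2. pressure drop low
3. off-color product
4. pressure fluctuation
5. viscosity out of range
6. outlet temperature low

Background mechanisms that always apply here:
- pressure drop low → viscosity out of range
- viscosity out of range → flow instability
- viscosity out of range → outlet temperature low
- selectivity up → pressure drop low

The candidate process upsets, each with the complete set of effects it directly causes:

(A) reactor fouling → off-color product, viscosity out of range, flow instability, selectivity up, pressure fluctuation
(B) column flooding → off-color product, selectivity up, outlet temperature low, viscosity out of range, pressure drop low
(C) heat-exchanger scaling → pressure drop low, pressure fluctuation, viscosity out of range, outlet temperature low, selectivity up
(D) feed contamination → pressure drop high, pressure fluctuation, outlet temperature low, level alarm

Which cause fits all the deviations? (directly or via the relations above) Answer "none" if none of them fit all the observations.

For each candidate, compare predicted effects to what was observed:
(A) reactor fouling — accounts for every observation (pressure drop low through selectivity up → pressure drop low)
(B) column flooding — does not account for pressure fluctuation
(C) heat-exchanger scaling — selectivity up match; pressure drop low match; off-color product miss; pressure fluctuation match; viscosity out of range match; outlet temperature low match
(D) feed contamination — selectivity up miss; pressure drop low miss; off-color product miss; pressure fluctuation match; viscosity out of range miss; outlet temperature low match
(A) is the only candidate with no mismatches.

A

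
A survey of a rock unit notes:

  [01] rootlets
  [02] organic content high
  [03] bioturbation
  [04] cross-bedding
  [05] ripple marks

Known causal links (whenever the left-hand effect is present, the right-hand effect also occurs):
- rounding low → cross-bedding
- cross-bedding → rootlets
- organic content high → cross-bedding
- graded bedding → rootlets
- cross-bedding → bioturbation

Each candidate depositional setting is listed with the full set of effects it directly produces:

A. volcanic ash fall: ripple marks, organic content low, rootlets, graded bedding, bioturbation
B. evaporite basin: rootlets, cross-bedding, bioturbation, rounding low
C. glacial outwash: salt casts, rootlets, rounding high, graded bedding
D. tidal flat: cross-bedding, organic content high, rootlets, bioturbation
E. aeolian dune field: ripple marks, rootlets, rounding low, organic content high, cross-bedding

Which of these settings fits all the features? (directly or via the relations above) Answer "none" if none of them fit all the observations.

E

For each candidate, compare predicted effects to what was observed:
(A) volcanic ash fall — fails on organic content high, cross-bedding (predicts organic content low, not organic content high)
(B) evaporite basin — does not account for organic content high, ripple marks
(C) glacial outwash — does not account for organic content high, bioturbation, cross-bedding, ripple marks
(D) tidal flat — does not account for ripple marks
(E) aeolian dune field — accounts for every observation (bioturbation by cross-bedding → bioturbation)
Only (E) is consistent with every observation.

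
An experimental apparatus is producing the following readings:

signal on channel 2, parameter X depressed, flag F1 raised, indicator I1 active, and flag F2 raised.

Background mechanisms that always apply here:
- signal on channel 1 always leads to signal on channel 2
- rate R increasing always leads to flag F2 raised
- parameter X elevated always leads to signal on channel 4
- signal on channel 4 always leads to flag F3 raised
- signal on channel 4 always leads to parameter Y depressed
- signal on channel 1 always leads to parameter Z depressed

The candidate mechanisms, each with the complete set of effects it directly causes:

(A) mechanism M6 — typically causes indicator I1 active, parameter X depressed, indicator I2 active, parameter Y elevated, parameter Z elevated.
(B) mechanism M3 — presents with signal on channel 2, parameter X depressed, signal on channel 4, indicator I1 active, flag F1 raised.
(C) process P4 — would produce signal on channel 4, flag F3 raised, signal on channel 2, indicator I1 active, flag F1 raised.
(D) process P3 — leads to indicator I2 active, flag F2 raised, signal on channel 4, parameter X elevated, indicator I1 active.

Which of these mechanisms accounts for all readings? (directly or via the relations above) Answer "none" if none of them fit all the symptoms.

none

Testing each hypothesis:
(A) mechanism M6 — does not account for signal on channel 2, flag F1 raised, flag F2 raised
(B) mechanism M3 — signal on channel 2 match; parameter X depressed match; flag F1 raised match; indicator I1 active match; flag F2 raised miss
(C) process P4 — signal on channel 2 match; parameter X depressed miss; flag F1 raised match; indicator I1 active match; flag F2 raised miss
(D) process P3 — signal on channel 2 miss; parameter X depressed miss; flag F1 raised miss; indicator I1 active match; flag F2 raised match
Every candidate fails on at least one observation.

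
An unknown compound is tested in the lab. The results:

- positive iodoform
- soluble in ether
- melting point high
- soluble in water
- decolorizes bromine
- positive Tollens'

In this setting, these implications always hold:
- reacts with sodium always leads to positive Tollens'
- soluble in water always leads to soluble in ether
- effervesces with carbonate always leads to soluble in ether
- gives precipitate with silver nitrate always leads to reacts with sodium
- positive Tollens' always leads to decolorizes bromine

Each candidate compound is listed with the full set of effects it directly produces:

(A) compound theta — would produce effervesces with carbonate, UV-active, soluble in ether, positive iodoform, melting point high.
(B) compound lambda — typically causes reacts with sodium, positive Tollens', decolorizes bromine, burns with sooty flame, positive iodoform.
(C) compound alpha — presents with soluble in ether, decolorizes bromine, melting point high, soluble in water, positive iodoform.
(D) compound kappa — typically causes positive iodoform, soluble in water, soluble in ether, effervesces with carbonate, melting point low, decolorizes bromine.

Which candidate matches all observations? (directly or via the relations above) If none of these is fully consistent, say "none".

Checking each candidate against the observations:
(A) compound theta — positive iodoform ✓; soluble in ether ✓; melting point high ✓; soluble in water ✗; decolorizes bromine ✗; positive Tollens' ✗
(B) compound lambda — does not account for soluble in ether, melting point high, soluble in water
(C) compound alpha — positive iodoform ✓; soluble in ether ✓; melting point high ✓; soluble in water ✓; decolorizes bromine ✓; positive Tollens' ✗
(D) compound kappa — fails on melting point high, positive Tollens' (predicts melting point low, not melting point high)
None of the listed candidates fits everything.

none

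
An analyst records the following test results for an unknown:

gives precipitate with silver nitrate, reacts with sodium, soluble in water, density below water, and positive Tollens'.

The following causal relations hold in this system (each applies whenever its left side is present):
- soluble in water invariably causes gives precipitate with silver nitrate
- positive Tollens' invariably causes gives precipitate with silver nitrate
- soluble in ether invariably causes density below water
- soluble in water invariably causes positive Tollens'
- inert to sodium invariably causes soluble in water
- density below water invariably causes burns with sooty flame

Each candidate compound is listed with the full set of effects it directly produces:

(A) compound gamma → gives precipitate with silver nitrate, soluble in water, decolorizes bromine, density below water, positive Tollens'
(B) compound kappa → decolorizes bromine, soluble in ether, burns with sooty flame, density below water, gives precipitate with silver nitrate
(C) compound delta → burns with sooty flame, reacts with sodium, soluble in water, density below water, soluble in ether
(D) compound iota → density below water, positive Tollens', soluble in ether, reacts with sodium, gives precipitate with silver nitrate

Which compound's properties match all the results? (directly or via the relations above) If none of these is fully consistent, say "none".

C

For each candidate, compare predicted effects to what was observed:
(A) compound gamma — gives precipitate with silver nitrate match; reacts with sodium miss; soluble in water match; density below water match; positive Tollens' match
(B) compound kappa — does not account for reacts with sodium, soluble in water, positive Tollens'
(C) compound delta — accounts for every observation (gives precipitate with silver nitrate via soluble in water → gives precipitate with silver nitrate)
(D) compound iota — does not account for soluble in water
(C) alone accounts for all the evidence.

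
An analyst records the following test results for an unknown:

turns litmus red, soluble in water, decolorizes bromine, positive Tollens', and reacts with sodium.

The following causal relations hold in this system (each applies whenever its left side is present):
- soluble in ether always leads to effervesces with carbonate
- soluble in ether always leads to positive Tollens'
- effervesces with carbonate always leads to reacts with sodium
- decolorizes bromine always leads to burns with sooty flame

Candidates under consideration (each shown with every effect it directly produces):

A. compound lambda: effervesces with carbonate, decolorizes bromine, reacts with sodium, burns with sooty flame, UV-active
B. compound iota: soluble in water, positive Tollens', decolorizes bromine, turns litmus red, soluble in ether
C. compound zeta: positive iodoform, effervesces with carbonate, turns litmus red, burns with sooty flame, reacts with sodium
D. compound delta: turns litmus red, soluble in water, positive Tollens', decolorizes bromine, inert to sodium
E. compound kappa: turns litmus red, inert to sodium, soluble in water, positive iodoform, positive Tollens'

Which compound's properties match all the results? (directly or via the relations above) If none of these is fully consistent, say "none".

B

Per-candidate check:
(A) compound lambda — turns litmus red ✗; soluble in water ✗; decolorizes bromine ✓; positive Tollens' ✗; reacts with sodium ✓
(B) compound iota — turns litmus red ✓; soluble in water ✓; decolorizes bromine ✓; positive Tollens' ✓; reacts with sodium ✓ (by soluble in ether → effervesces with carbonate → reacts with sodium)
(C) compound zeta — turns litmus red ✓; soluble in water ✗; decolorizes bromine ✗; positive Tollens' ✗; reacts with sodium ✓
(D) compound delta — turns litmus red ✓; soluble in water ✓; decolorizes bromine ✓; positive Tollens' ✓; reacts with sodium ✗
(E) compound kappa — fails on decolorizes bromine, reacts with sodium (predicts inert to sodium, not reacts with sodium)
Only (B) is consistent with every observation.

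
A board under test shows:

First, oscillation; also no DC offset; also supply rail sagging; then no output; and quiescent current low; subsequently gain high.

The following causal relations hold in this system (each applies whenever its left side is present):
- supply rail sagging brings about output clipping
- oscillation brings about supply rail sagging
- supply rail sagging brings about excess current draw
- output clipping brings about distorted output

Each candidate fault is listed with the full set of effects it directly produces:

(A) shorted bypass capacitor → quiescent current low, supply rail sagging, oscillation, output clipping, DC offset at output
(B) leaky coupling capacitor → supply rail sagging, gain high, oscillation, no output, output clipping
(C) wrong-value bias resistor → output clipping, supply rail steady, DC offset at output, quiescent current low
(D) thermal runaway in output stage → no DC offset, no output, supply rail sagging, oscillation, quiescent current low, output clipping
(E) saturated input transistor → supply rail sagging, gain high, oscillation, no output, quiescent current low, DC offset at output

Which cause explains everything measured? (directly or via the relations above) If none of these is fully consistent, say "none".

Testing each hypothesis:
(A) shorted bypass capacitor — fails on no DC offset, no output, gain high (predicts DC offset at output, not no DC offset)
(B) leaky coupling capacitor — does not account for no DC offset, quiescent current low
(C) wrong-value bias resistor — fails on oscillation, no DC offset, supply rail sagging, no output, gain high (predicts DC offset at output, not no DC offset; predicts supply rail steady, not supply rail sagging)
(D) thermal runaway in output stage — oscillation ✓; no DC offset ✓; supply rail sagging ✓; no output ✓; quiescent current low ✓; gain high ✗
(E) saturated input transistor — fails on no DC offset (predicts DC offset at output, not no DC offset)
Every candidate fails on at least one observation.

none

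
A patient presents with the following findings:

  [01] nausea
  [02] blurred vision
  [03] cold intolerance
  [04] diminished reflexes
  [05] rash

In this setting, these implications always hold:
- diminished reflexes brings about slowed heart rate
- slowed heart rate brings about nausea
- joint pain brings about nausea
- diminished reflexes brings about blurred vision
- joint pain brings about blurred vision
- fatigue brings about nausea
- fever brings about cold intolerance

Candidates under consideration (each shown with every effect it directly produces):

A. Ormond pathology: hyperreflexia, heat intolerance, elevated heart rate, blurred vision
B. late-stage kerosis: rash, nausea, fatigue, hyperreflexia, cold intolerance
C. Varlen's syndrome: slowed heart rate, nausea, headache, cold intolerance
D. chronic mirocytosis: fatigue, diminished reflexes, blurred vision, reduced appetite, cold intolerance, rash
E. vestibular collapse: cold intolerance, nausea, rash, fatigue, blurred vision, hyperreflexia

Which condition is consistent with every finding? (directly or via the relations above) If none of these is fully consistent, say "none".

Per-candidate check:
(A) Ormond pathology — fails on nausea, cold intolerance, diminished reflexes, rash (predicts heat intolerance, not cold intolerance; predicts hyperreflexia, not diminished reflexes)
(B) late-stage kerosis — nausea yes; blurred vision NO; cold intolerance yes; diminished reflexes NO; rash yes
(C) Varlen's syndrome — nausea yes; blurred vision NO; cold intolerance yes; diminished reflexes NO; rash NO
(D) chronic mirocytosis — accounts for every observation (nausea via fatigue → nausea)
(E) vestibular collapse — nausea yes; blurred vision yes; cold intolerance yes; diminished reflexes NO; rash yes
(D) is the only candidate with no mismatches.

D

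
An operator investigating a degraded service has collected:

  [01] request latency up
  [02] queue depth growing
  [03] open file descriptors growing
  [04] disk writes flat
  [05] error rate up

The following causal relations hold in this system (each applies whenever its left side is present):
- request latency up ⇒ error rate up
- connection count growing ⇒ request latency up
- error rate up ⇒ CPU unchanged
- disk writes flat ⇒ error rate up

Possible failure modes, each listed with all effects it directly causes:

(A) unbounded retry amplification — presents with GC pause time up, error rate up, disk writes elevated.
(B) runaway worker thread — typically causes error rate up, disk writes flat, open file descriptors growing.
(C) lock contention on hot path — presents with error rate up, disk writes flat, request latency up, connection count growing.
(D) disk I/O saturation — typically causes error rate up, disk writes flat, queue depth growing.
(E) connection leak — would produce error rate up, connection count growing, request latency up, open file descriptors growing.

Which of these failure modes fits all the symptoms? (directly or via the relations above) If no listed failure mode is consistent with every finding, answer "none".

none

Testing each hypothesis:
(A) unbounded retry amplification — fails on request latency up, queue depth growing, open file descriptors growing, disk writes flat (predicts disk writes elevated, not disk writes flat)
(B) runaway worker thread — does not account for request latency up, queue depth growing
(C) lock contention on hot path — does not account for queue depth growing, open file descriptors growing
(D) disk I/O saturation — does not account for request latency up, open file descriptors growing
(E) connection leak — request latency up +; queue depth growing -; open file descriptors growing +; disk writes flat -; error rate up +
No candidate is consistent with all observations.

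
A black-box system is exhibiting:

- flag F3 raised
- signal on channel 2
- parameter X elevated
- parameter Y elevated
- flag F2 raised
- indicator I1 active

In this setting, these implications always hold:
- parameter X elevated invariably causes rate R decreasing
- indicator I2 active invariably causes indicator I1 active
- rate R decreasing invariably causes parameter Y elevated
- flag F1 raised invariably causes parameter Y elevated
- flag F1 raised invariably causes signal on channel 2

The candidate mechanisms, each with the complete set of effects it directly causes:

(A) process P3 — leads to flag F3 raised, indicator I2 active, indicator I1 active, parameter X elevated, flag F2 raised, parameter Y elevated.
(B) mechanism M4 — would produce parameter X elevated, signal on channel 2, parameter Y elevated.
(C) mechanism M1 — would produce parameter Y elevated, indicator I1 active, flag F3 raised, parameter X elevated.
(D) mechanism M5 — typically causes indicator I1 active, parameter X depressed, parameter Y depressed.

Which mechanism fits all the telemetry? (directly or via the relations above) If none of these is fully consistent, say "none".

For each candidate, compare predicted effects to what was observed:
(A) process P3 — flag F3 raised yes; signal on channel 2 NO; parameter X elevated yes; parameter Y elevated yes; flag F2 raised yes; indicator I1 active yes
(B) mechanism M4 — flag F3 raised NO; signal on channel 2 yes; parameter X elevated yes; parameter Y elevated yes; flag F2 raised NO; indicator I1 active NO
(C) mechanism M1 — flag F3 raised yes; signal on channel 2 NO; parameter X elevated yes; parameter Y elevated yes; flag F2 raised NO; indicator I1 active yes
(D) mechanism M5 — fails on flag F3 raised, signal on channel 2, parameter X elevated, parameter Y elevated, flag F2 raised (predicts parameter X depressed, not parameter X elevated; predicts parameter Y depressed, not parameter Y elevated)
None of the listed candidates fits everything.

none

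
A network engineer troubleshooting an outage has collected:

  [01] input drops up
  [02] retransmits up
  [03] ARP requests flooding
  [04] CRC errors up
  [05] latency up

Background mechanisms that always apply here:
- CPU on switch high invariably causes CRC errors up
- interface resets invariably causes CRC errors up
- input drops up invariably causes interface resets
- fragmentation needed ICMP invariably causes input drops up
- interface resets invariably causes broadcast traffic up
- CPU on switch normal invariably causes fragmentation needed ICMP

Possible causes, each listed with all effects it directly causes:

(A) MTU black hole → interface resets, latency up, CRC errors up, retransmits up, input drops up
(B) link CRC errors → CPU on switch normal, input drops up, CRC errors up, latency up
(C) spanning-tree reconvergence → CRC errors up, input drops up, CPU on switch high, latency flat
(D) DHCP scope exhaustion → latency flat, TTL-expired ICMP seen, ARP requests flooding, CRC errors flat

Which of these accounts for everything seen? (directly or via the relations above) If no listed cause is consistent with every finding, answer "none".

none

Checking each candidate against the observations:
(A) MTU black hole — input drops up match; retransmits up match; ARP requests flooding miss; CRC errors up match; latency up match
(B) link CRC errors — input drops up match; retransmits up miss; ARP requests flooding miss; CRC errors up match; latency up match
(C) spanning-tree reconvergence — fails on retransmits up, ARP requests flooding, latency up (predicts latency flat, not latency up)
(D) DHCP scope exhaustion — input drops up miss; retransmits up miss; ARP requests flooding match; CRC errors up miss; latency up miss
Every candidate fails on at least one observation.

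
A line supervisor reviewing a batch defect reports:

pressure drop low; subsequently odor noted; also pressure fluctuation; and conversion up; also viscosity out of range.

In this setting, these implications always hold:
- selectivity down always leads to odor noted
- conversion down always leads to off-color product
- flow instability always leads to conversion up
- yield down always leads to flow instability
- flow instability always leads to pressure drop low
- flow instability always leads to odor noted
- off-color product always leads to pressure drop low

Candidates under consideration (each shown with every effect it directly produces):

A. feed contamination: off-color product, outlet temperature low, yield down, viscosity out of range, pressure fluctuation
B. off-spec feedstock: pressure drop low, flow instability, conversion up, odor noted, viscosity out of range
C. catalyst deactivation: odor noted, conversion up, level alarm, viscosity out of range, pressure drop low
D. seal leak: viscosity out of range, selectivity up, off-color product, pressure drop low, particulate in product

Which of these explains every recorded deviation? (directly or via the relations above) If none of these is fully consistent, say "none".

A

Per-candidate check:
(A) feed contamination — pressure drop low + (by off-color product → pressure drop low); odor noted + (by yield down → flow instability → odor noted); pressure fluctuation +; conversion up + (by yield down → flow instability → conversion up); viscosity out of range +
(B) off-spec feedstock — pressure drop low +; odor noted +; pressure fluctuation -; conversion up +; viscosity out of range +
(C) catalyst deactivation — does not account for pressure fluctuation
(D) seal leak — pressure drop low +; odor noted -; pressure fluctuation -; conversion up -; viscosity out of range +
(A) alone accounts for all the evidence.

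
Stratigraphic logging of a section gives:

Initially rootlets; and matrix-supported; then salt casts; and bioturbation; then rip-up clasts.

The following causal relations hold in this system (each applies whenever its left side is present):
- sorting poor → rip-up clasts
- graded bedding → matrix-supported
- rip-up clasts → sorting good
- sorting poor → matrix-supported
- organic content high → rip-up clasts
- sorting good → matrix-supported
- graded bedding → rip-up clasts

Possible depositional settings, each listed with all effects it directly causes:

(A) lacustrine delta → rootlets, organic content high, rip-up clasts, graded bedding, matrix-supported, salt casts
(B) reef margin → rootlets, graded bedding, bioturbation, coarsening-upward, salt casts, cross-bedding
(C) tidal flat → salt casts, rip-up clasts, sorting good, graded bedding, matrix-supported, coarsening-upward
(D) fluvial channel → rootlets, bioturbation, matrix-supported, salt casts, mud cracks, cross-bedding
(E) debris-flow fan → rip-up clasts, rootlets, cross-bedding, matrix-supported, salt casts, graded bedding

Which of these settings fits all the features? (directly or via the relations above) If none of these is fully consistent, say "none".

B

Testing each hypothesis:
(A) lacustrine delta — rootlets yes; matrix-supported yes; salt casts yes; bioturbation NO; rip-up clasts yes
(B) reef margin — rootlets yes; matrix-supported yes (via graded bedding → matrix-supported); salt casts yes; bioturbation yes; rip-up clasts yes (via graded bedding → rip-up clasts)
(C) tidal flat — rootlets NO; matrix-supported yes; salt casts yes; bioturbation NO; rip-up clasts yes
(D) fluvial channel — rootlets yes; matrix-supported yes; salt casts yes; bioturbation yes; rip-up clasts NO
(E) debris-flow fan — does not account for bioturbation
(B) is the only candidate with no mismatches.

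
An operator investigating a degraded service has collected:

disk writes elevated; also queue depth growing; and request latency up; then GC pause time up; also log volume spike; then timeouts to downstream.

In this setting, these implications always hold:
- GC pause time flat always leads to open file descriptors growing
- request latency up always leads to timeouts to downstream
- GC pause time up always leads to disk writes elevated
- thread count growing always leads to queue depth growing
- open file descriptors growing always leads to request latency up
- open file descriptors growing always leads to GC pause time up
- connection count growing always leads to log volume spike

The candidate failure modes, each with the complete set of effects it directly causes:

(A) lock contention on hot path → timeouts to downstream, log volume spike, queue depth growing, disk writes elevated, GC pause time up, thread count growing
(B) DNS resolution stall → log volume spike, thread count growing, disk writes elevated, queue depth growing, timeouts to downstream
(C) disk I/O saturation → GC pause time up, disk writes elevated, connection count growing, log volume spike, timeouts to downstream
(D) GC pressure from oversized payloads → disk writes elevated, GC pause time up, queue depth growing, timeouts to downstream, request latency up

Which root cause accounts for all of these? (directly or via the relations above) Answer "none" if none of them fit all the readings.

Per-candidate check:
(A) lock contention on hot path — disk writes elevated ✓; queue depth growing ✓; request latency up ✗; GC pause time up ✓; log volume spike ✓; timeouts to downstream ✓
(B) DNS resolution stall — disk writes elevated ✓; queue depth growing ✓; request latency up ✗; GC pause time up ✗; log volume spike ✓; timeouts to downstream ✓
(C) disk I/O saturation — disk writes elevated ✓; queue depth growing ✗; request latency up ✗; GC pause time up ✓; log volume spike ✓; timeouts to downstream ✓
(D) GC pressure from oversized payloads — disk writes elevated ✓; queue depth growing ✓; request latency up ✓; GC pause time up ✓; log volume spike ✗; timeouts to downstream ✓
No candidate is consistent with all observations.

none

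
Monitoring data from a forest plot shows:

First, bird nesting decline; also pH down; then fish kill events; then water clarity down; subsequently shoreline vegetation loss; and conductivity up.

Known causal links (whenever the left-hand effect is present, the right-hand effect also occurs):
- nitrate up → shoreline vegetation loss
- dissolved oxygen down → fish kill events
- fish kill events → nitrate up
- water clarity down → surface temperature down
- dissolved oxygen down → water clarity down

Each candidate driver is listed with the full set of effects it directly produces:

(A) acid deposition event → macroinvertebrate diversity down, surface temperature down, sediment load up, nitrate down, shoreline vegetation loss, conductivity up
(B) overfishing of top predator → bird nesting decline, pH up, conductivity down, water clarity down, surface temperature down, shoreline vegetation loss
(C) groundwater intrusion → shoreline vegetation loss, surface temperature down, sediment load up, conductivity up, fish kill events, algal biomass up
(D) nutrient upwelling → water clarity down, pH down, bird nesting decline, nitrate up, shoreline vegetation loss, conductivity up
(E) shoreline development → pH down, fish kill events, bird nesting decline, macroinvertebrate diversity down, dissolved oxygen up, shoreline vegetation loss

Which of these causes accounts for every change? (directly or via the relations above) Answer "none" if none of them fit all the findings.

Per-candidate check:
(A) acid deposition event — bird nesting decline miss; pH down miss; fish kill events miss; water clarity down miss; shoreline vegetation loss match; conductivity up match
(B) overfishing of top predator — fails on pH down, fish kill events, conductivity up (predicts pH up, not pH down; predicts conductivity down, not conductivity up)
(C) groundwater intrusion — bird nesting decline miss; pH down miss; fish kill events match; water clarity down miss; shoreline vegetation loss match; conductivity up match
(D) nutrient upwelling — bird nesting decline match; pH down match; fish kill events miss; water clarity down match; shoreline vegetation loss match; conductivity up match
(E) shoreline development — bird nesting decline match; pH down match; fish kill events match; water clarity down miss; shoreline vegetation loss match; conductivity up miss
Every candidate fails on at least one observation.

none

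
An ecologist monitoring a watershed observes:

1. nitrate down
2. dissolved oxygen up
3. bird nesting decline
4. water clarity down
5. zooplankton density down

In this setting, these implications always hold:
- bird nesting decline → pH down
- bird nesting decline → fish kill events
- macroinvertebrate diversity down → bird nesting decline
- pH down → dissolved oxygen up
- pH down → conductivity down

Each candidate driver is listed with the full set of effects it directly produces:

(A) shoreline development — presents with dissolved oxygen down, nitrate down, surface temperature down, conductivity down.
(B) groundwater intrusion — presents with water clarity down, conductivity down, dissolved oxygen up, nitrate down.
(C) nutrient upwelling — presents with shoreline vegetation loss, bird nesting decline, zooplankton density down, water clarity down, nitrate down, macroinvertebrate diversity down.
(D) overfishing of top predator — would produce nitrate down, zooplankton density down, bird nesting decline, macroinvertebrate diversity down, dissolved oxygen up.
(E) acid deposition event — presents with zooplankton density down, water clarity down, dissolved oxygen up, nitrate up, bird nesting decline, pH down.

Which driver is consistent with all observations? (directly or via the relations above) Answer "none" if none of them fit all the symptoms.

C

For each candidate, compare predicted effects to what was observed:
(A) shoreline development — fails on dissolved oxygen up, bird nesting decline, water clarity down, zooplankton density down (predicts dissolved oxygen down, not dissolved oxygen up)
(B) groundwater intrusion — does not account for bird nesting decline, zooplankton density down
(C) nutrient upwelling — nitrate down match; dissolved oxygen up match (via bird nesting decline → pH down → dissolved oxygen up); bird nesting decline match; water clarity down match; zooplankton density down match
(D) overfishing of top predator — does not account for water clarity down
(E) acid deposition event — fails on nitrate down (predicts nitrate up, not nitrate down)
Only (C) is consistent with every observation.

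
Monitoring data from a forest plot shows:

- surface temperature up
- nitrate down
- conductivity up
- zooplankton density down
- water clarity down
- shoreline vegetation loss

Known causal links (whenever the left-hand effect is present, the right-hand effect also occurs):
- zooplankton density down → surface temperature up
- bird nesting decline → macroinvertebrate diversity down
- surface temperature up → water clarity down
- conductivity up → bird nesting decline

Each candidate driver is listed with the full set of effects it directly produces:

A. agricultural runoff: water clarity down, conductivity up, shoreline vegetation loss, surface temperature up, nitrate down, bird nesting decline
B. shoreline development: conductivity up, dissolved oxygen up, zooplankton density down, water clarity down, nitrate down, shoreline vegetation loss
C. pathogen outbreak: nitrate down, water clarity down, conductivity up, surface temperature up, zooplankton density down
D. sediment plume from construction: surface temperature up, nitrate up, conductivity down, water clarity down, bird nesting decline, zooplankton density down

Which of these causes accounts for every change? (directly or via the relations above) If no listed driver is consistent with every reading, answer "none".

Testing each hypothesis:
(A) agricultural runoff — does not account for zooplankton density down
(B) shoreline development — surface temperature up match (via zooplankton density down → surface temperature up); nitrate down match; conductivity up match; zooplankton density down match; water clarity down match; shoreline vegetation loss match
(C) pathogen outbreak — surface temperature up match; nitrate down match; conductivity up match; zooplankton density down match; water clarity down match; shoreline vegetation loss miss
(D) sediment plume from construction — fails on nitrate down, conductivity up, shoreline vegetation loss (predicts nitrate up, not nitrate down; predicts conductivity down, not conductivity up)
Only (B) is consistent with every observation.

B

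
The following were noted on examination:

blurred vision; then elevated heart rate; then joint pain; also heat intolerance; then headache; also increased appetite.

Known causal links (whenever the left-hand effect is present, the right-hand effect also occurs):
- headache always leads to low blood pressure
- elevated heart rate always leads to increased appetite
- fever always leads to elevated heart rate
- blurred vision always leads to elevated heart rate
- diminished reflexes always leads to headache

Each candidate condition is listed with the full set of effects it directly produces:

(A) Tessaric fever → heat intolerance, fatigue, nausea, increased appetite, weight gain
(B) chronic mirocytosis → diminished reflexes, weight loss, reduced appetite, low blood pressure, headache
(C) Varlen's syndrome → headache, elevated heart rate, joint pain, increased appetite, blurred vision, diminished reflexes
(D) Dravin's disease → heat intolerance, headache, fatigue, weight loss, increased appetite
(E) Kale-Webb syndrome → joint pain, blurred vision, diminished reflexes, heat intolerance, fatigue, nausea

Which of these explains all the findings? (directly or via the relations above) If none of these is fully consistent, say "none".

Checking each candidate against the observations:
(A) Tessaric fever — blurred vision NO; elevated heart rate NO; joint pain NO; heat intolerance yes; headache NO; increased appetite yes
(B) chronic mirocytosis — blurred vision NO; elevated heart rate NO; joint pain NO; heat intolerance NO; headache yes; increased appetite NO
(C) Varlen's syndrome — does not account for heat intolerance
(D) Dravin's disease — blurred vision NO; elevated heart rate NO; joint pain NO; heat intolerance yes; headache yes; increased appetite yes
(E) Kale-Webb syndrome — accounts for every observation (elevated heart rate by blurred vision → elevated heart rate)
Only (E) is consistent with every observation.

E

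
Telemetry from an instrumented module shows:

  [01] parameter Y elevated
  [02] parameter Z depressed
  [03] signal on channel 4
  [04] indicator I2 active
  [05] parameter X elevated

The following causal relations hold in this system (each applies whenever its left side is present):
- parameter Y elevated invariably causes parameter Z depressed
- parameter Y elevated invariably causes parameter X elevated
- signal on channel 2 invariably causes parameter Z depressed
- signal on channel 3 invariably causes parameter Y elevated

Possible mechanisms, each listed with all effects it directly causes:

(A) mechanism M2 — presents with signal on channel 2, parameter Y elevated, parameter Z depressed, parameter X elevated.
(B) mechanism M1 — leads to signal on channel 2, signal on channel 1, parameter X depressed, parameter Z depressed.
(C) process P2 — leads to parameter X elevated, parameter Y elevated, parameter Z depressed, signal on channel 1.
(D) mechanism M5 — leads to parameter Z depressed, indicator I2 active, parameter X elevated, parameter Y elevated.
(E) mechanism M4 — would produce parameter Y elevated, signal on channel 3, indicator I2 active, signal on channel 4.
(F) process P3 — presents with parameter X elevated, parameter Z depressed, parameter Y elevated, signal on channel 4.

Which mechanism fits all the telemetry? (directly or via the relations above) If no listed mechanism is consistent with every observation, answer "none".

For each candidate, compare predicted effects to what was observed:
(A) mechanism M2 — parameter Y elevated ✓; parameter Z depressed ✓; signal on channel 4 ✗; indicator I2 active ✗; parameter X elevated ✓
(B) mechanism M1 — parameter Y elevated ✗; parameter Z depressed ✓; signal on channel 4 ✗; indicator I2 active ✗; parameter X elevated ✗
(C) process P2 — parameter Y elevated ✓; parameter Z depressed ✓; signal on channel 4 ✗; indicator I2 active ✗; parameter X elevated ✓
(D) mechanism M5 — does not account for signal on channel 4
(E) mechanism M4 — parameter Y elevated ✓; parameter Z depressed ✓ (by parameter Y elevated → parameter Z depressed); signal on channel 4 ✓; indicator I2 active ✓; parameter X elevated ✓ (by parameter Y elevated → parameter X elevated)
(F) process P3 — does not account for indicator I2 active
(E) alone accounts for all the evidence.

E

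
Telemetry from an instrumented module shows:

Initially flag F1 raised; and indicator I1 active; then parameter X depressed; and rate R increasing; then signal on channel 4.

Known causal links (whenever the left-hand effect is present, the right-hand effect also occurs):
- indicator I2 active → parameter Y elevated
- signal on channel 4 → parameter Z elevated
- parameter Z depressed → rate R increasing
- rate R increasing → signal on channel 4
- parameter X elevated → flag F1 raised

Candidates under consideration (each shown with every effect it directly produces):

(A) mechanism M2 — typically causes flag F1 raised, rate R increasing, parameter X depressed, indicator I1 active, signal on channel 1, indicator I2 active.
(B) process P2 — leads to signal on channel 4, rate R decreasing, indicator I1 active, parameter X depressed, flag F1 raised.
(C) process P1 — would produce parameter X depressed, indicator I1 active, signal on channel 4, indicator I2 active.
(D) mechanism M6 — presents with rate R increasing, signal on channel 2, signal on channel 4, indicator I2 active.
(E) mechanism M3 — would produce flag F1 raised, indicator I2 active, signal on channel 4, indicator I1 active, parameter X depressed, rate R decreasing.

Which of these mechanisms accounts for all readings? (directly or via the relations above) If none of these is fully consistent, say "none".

For each candidate, compare predicted effects to what was observed:
(A) mechanism M2 — flag F1 raised ✓; indicator I1 active ✓; parameter X depressed ✓; rate R increasing ✓; signal on channel 4 ✓ (by rate R increasing → signal on channel 4)
(B) process P2 — fails on rate R increasing (predicts rate R decreasing, not rate R increasing)
(C) process P1 — does not account for flag F1 raised, rate R increasing
(D) mechanism M6 — flag F1 raised ✗; indicator I1 active ✗; parameter X depressed ✗; rate R increasing ✓; signal on channel 4 ✓
(E) mechanism M3 — fails on rate R increasing (predicts rate R decreasing, not rate R increasing)
Only (A) is consistent with every observation.

A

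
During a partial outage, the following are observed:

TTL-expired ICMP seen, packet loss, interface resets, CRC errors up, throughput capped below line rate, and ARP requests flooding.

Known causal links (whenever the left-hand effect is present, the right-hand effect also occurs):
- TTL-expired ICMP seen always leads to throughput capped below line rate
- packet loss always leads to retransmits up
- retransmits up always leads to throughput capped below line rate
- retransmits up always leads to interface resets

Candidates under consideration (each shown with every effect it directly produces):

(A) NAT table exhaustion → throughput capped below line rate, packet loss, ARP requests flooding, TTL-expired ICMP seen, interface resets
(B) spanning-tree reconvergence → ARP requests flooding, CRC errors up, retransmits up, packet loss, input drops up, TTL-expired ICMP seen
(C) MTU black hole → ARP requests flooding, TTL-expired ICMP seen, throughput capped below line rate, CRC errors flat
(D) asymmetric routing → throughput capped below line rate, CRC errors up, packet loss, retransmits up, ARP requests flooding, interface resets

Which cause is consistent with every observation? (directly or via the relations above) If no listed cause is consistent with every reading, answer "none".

For each candidate, compare predicted effects to what was observed:
(A) NAT table exhaustion — TTL-expired ICMP seen yes; packet loss yes; interface resets yes; CRC errors up NO; throughput capped below line rate yes; ARP requests flooding yes
(B) spanning-tree reconvergence — TTL-expired ICMP seen yes; packet loss yes; interface resets yes (by retransmits up → interface resets); CRC errors up yes; throughput capped below line rate yes (by TTL-expired ICMP seen → throughput capped below line rate); ARP requests flooding yes
(C) MTU black hole — fails on packet loss, interface resets, CRC errors up (predicts CRC errors flat, not CRC errors up)
(D) asymmetric routing — TTL-expired ICMP seen NO; packet loss yes; interface resets yes; CRC errors up yes; throughput capped below line rate yes; ARP requests flooding yes
(B) is the only candidate with no mismatches.

B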